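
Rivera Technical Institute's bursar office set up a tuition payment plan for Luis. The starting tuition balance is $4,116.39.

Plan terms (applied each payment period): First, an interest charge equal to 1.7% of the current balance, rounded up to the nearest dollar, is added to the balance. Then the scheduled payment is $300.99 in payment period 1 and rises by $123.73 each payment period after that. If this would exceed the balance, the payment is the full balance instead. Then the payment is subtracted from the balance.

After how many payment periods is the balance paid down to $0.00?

7

Payment period 1: $4,116.39 +$70.00 interest = $4,186.39; pay $300.99 → $3,885.40
Payment period 2: $3,885.40 +$67.00 interest = $3,952.40; pay $424.72 → $3,527.68
Payment period 3: $3,527.68 +$60.00 interest = $3,587.68; pay $548.45 → $3,039.23
Payment period 4: $3,039.23 +$52.00 interest = $3,091.23; pay $672.18 → $2,419.05
Payment period 5: $2,419.05 +$42.00 interest = $2,461.05; pay $795.91 → $1,665.14
Payment period 6: $1,665.14 +$29.00 interest = $1,694.14; pay $919.64 → $774.50
Payment period 7: $774.50 +$14.00 interest = $788.50; pay $788.50 → $0.00
Balance reaches $0.00 in payment period 7.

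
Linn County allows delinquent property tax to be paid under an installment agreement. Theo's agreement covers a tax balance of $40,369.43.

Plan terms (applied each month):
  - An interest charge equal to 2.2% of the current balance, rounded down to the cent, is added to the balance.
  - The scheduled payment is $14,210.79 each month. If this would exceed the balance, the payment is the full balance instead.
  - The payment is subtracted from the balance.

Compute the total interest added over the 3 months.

Month 1: $40,369.43 +$888.12 interest = $41,257.55; pay $14,210.79 → $27,046.76
Month 2: $27,046.76 +$595.02 interest = $27,641.78; pay $14,210.79 → $13,430.99
Month 3: $13,430.99 +$295.48 interest = $13,726.47; pay $13,726.47 → $0.00
Total interest: $888.12 + $595.02 + $295.48 = $1,778.62

$1,778.62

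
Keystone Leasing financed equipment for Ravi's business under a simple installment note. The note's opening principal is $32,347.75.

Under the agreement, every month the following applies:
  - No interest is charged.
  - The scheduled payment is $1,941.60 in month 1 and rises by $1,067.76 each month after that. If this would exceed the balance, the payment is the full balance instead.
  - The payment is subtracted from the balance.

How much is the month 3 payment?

Month 1: $32,347.75 − $1,941.60 → $30,406.15
Month 2: $30,406.15 − $3,009.36 → $27,396.79
Month 3: $27,396.79 − $4,077.12 → $23,319.67

$4,077.12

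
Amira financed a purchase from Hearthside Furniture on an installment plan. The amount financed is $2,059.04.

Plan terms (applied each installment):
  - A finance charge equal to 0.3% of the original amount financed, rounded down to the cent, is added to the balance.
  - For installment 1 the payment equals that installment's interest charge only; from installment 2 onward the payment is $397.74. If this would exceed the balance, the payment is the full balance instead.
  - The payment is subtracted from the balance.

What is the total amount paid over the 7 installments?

Installment 1: $2,059.04 +$6.17 interest = $2,065.21; pay $6.17 → $2,059.04
Installment 2: $2,059.04 +$6.17 interest = $2,065.21; pay $397.74 → $1,667.47
Installment 3: $1,667.47 +$6.17 interest = $1,673.64; pay $397.74 → $1,275.90
Installment 4: $1,275.90 +$6.17 interest = $1,282.07; pay $397.74 → $884.33
Installment 5: $884.33 +$6.17 interest = $890.50; pay $397.74 → $492.76
Installment 6: $492.76 +$6.17 interest = $498.93; pay $397.74 → $101.19
Installment 7: $101.19 +$6.17 interest = $107.36; pay $107.36 → $0.00
Total paid: $2,102.23

$2,102.23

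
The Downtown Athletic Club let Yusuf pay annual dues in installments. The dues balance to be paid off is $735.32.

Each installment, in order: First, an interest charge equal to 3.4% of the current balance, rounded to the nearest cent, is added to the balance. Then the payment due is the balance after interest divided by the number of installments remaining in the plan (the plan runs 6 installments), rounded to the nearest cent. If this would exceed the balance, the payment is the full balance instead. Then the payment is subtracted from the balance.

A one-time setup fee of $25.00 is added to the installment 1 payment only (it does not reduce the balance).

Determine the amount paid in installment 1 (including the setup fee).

$151.72

# | Opening | Interest | Payment | Fee | End bal
1 | $735.32 | $25.00 | $126.72 | $25.00 | $633.60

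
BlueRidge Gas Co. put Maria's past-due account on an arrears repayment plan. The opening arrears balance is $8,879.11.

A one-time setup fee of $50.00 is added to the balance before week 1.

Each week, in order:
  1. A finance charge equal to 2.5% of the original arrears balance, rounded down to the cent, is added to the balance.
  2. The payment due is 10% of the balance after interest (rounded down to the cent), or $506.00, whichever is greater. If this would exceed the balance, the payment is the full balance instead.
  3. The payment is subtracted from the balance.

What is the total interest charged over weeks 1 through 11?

Week 1: opening $8,929.11; interest $221.97 → $9,151.08; payment $915.10; balance $8,235.98
Week 2: opening $8,235.98; interest $221.97 → $8,457.95; payment $845.79; balance $7,612.16
Week 3: opening $7,612.16; interest $221.97 → $7,834.13; payment $783.41; balance $7,050.72
Week 4: opening $7,050.72; interest $221.97 → $7,272.69; payment $727.26; balance $6,545.43
Week 5: opening $6,545.43; interest $221.97 → $6,767.40; payment $676.74; balance $6,090.66
Week 6: opening $6,090.66; interest $221.97 → $6,312.63; payment $631.26; balance $5,681.37
Week 7: opening $5,681.37; interest $221.97 → $5,903.34; payment $590.33; balance $5,313.01
Week 8: opening $5,313.01; interest $221.97 → $5,534.98; payment $553.49; balance $4,981.49
Week 9: opening $4,981.49; interest $221.97 → $5,203.46; payment $520.34; balance $4,683.12
Week 10: opening $4,683.12; interest $221.97 → $4,905.09; payment $506.00; balance $4,399.09
Week 11: opening $4,399.09; interest $221.97 → $4,621.06; payment $506.00; balance $4,115.06
Total interest: $221.97 + $221.97 + $221.97 + $221.97 + $221.97 + $221.97 + $221.97 + $221.97 + $221.97 + $221.97 + $221.97 = $2,441.67

$2,441.67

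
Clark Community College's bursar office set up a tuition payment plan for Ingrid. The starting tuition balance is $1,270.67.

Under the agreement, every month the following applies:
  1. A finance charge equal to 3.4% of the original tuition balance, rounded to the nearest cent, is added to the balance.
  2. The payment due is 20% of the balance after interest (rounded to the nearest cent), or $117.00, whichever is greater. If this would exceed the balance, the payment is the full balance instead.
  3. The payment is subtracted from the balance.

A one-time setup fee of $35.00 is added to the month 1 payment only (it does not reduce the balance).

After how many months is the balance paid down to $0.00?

13

# | Opening | Interest | Payment | Fee | End bal
1 | $1,270.67 | $43.20 | $262.77 | $35.00 | $1,051.10
2 | $1,051.10 | $43.20 | $218.86 | — | $875.44
3 | $875.44 | $43.20 | $183.73 | — | $734.91
4 | $734.91 | $43.20 | $155.62 | — | $622.49
5 | $622.49 | $43.20 | $133.14 | — | $532.55
6 | $532.55 | $43.20 | $117.00 | — | $458.75
7 | $458.75 | $43.20 | $117.00 | — | $384.95
8 | $384.95 | $43.20 | $117.00 | — | $311.15
9 | $311.15 | $43.20 | $117.00 | — | $237.35
10 | $237.35 | $43.20 | $117.00 | — | $163.55
11 | $163.55 | $43.20 | $117.00 | — | $89.75
12 | $89.75 | $43.20 | $117.00 | — | $15.95
13 | $15.95 | $43.20 | $59.15 | — | $0.00
Balance reaches $0.00 in month 13.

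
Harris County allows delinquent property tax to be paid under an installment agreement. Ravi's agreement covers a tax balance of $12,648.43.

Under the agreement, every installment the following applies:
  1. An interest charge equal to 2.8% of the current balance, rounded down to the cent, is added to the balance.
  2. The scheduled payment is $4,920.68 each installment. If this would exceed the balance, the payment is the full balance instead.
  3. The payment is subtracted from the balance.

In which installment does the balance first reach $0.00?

Installment 1: opening $12,648.43; interest $354.15 → $13,002.58; payment $4,920.68; balance $8,081.90
Installment 2: opening $8,081.90; interest $226.29 → $8,308.19; payment $4,920.68; balance $3,387.51
Installment 3: opening $3,387.51; interest $94.85 → $3,482.36; payment $3,482.36; balance $0.00
Balance reaches $0.00 in installment 3.

3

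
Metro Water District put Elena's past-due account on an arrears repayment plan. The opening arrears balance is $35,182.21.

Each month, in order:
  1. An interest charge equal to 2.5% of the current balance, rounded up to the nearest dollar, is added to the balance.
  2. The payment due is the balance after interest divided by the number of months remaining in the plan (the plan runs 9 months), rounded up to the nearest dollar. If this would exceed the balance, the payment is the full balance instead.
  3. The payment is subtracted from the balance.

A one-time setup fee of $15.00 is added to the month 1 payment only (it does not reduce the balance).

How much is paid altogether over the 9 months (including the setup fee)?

$39,907.21

# | Opening | Interest | Payment | Fee | End bal
1 | $35,182.21 | $880.00 | $4,007.00 | $15.00 | $32,055.21
2 | $32,055.21 | $802.00 | $4,108.00 | — | $28,749.21
3 | $28,749.21 | $719.00 | $4,210.00 | — | $25,258.21
4 | $25,258.21 | $632.00 | $4,316.00 | — | $21,574.21
5 | $21,574.21 | $540.00 | $4,423.00 | — | $17,691.21
6 | $17,691.21 | $443.00 | $4,534.00 | — | $13,600.21
7 | $13,600.21 | $341.00 | $4,648.00 | — | $9,293.21
8 | $9,293.21 | $233.00 | $4,764.00 | — | $4,762.21
9 | $4,762.21 | $120.00 | $4,882.21 | — | $0.00
Total paid: $39,907.21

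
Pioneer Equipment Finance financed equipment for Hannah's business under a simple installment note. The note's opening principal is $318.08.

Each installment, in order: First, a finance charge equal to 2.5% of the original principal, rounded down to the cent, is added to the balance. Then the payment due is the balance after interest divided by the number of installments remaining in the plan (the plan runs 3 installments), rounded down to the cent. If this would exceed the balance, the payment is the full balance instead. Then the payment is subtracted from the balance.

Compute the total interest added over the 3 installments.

Installment 1: $318.08 +$7.95 interest = $326.03; pay $108.67 → $217.36
Installment 2: $217.36 +$7.95 interest = $225.31; pay $112.65 → $112.66
Installment 3: $112.66 +$7.95 interest = $120.61; pay $120.61 → $0.00
Total interest: $7.95 + $7.95 + $7.95 = $23.85

$23.85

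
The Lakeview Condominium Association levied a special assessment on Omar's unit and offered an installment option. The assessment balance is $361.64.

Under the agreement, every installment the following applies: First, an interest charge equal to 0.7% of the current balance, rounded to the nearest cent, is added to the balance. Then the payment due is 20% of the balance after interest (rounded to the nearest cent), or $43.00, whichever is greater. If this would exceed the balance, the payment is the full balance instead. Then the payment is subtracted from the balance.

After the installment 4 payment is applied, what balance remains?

$147.39

Installment 1: opening $361.64; interest $2.53 → $364.17; payment $72.83; balance $291.34
Installment 2: opening $291.34; interest $2.04 → $293.38; payment $58.68; balance $234.70
Installment 3: opening $234.70; interest $1.64 → $236.34; payment $47.27; balance $189.07
Installment 4: opening $189.07; interest $1.32 → $190.39; payment $43.00; balance $147.39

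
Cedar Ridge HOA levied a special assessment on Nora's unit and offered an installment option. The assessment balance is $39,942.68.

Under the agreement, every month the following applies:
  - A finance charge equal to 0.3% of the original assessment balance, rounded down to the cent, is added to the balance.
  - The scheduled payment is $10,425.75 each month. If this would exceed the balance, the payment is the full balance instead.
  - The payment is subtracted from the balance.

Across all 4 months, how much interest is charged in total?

Month 1: $39,942.68 +$119.82 interest = $40,062.50; pay $10,425.75 → $29,636.75
Month 2: $29,636.75 +$119.82 interest = $29,756.57; pay $10,425.75 → $19,330.82
Month 3: $19,330.82 +$119.82 interest = $19,450.64; pay $10,425.75 → $9,024.89
Month 4: $9,024.89 +$119.82 interest = $9,144.71; pay $9,144.71 → $0.00
Total interest: $119.82 + $119.82 + $119.82 + $119.82 = $479.28

$479.28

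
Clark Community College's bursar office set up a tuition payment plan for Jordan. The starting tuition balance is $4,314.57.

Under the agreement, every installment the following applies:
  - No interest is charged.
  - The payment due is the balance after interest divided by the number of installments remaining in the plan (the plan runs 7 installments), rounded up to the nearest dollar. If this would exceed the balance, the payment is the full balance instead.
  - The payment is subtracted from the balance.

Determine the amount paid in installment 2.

# | Opening | Payment | End bal
1 | $4,314.57 | $617.00 | $3,697.57
2 | $3,697.57 | $617.00 | $3,080.57

$617.00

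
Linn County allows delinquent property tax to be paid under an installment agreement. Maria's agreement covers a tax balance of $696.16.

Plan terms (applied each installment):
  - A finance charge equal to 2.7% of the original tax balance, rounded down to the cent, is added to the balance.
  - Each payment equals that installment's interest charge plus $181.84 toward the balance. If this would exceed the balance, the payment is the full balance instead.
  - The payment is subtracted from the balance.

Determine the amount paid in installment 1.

# | Opening | Interest | Payment | End bal
1 | $696.16 | $18.79 | $200.63 | $514.32

$200.63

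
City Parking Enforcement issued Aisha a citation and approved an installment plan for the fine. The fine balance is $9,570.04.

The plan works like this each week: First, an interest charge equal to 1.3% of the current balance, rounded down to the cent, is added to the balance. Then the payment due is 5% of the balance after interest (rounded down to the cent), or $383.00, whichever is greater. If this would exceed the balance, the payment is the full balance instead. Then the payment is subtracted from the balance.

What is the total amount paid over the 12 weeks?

$4,947.94

Week 1: opening $9,570.04; interest $124.41 → $9,694.45; payment $484.72; balance $9,209.73
Week 2: opening $9,209.73; interest $119.72 → $9,329.45; payment $466.47; balance $8,862.98
Week 3: opening $8,862.98; interest $115.21 → $8,978.19; payment $448.90; balance $8,529.29
Week 4: opening $8,529.29; interest $110.88 → $8,640.17; payment $432.00; balance $8,208.17
Week 5: opening $8,208.17; interest $106.70 → $8,314.87; payment $415.74; balance $7,899.13
Week 6: opening $7,899.13; interest $102.68 → $8,001.81; payment $400.09; balance $7,601.72
Week 7: opening $7,601.72; interest $98.82 → $7,700.54; payment $385.02; balance $7,315.52
Week 8: opening $7,315.52; interest $95.10 → $7,410.62; payment $383.00; balance $7,027.62
Week 9: opening $7,027.62; interest $91.35 → $7,118.97; payment $383.00; balance $6,735.97
Week 10: opening $6,735.97; interest $87.56 → $6,823.53; payment $383.00; balance $6,440.53
Week 11: opening $6,440.53; interest $83.72 → $6,524.25; payment $383.00; balance $6,141.25
Week 12: opening $6,141.25; interest $79.83 → $6,221.08; payment $383.00; balance $5,838.08
Total paid: $4,947.94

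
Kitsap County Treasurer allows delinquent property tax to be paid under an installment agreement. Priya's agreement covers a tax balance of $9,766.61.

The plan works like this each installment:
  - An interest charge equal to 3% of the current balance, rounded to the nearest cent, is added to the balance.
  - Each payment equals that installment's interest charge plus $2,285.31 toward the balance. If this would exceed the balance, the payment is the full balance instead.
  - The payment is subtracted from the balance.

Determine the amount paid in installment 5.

Installment 1: opening $9,766.61; interest $293.00 → $10,059.61; payment $2,578.31; balance $7,481.30
Installment 2: opening $7,481.30; interest $224.44 → $7,705.74; payment $2,509.75; balance $5,195.99
Installment 3: opening $5,195.99; interest $155.88 → $5,351.87; payment $2,441.19; balance $2,910.68
Installment 4: opening $2,910.68; interest $87.32 → $2,998.00; payment $2,372.63; balance $625.37
Installment 5: opening $625.37; interest $18.76 → $644.13; payment $644.13; balance $0.00

$644.13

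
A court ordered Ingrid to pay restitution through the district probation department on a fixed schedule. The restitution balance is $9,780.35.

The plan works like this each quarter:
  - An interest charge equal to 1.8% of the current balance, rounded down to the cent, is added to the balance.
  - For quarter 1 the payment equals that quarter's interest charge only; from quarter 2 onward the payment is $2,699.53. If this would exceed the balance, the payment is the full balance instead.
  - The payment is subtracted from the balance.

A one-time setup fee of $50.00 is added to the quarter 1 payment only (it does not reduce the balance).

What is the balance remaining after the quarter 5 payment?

Quarter 1: opening $9,780.35; interest $176.04 → $9,956.39; payment $176.04 (+ $50.00 fee); balance $9,780.35
Quarter 2: opening $9,780.35; interest $176.04 → $9,956.39; payment $2,699.53; balance $7,256.86
Quarter 3: opening $7,256.86; interest $130.62 → $7,387.48; payment $2,699.53; balance $4,687.95
Quarter 4: opening $4,687.95; interest $84.38 → $4,772.33; payment $2,699.53; balance $2,072.80
Quarter 5: opening $2,072.80; interest $37.31 → $2,110.11; payment $2,110.11; balance $0.00

$0.00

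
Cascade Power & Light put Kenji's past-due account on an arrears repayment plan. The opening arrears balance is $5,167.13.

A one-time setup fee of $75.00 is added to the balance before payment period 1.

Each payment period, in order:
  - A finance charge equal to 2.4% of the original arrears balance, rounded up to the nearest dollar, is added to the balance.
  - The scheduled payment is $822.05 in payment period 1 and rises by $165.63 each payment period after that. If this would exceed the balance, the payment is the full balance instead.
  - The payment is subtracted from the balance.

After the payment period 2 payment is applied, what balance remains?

$3,682.40

Payment period 1: $5,242.13 +$125.00 interest = $5,367.13; pay $822.05 → $4,545.08
Payment period 2: $4,545.08 +$125.00 interest = $4,670.08; pay $987.68 → $3,682.40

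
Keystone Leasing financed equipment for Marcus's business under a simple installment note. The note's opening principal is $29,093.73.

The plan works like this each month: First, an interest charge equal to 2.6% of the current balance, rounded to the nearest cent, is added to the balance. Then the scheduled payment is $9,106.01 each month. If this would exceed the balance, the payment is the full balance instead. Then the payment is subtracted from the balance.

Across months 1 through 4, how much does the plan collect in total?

$30,794.23

Month 1: $29,093.73 +$756.44 interest = $29,850.17; pay $9,106.01 → $20,744.16
Month 2: $20,744.16 +$539.35 interest = $21,283.51; pay $9,106.01 → $12,177.50
Month 3: $12,177.50 +$316.62 interest = $12,494.12; pay $9,106.01 → $3,388.11
Month 4: $3,388.11 +$88.09 interest = $3,476.20; pay $3,476.20 → $0.00
Total paid: $30,794.23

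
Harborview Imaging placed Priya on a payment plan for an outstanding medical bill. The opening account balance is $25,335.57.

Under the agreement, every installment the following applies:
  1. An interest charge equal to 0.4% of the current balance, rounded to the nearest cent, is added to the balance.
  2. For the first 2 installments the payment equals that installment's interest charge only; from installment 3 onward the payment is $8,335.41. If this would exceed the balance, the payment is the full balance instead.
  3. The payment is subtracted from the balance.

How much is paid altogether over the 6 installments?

$25,745.48

Installment 1: opening $25,335.57; interest $101.34 → $25,436.91; payment $101.34; balance $25,335.57
Installment 2: opening $25,335.57; interest $101.34 → $25,436.91; payment $101.34; balance $25,335.57
Installment 3: opening $25,335.57; interest $101.34 → $25,436.91; payment $8,335.41; balance $17,101.50
Installment 4: opening $17,101.50; interest $68.41 → $17,169.91; payment $8,335.41; balance $8,834.50
Installment 5: opening $8,834.50; interest $35.34 → $8,869.84; payment $8,335.41; balance $534.43
Installment 6: opening $534.43; interest $2.14 → $536.57; payment $536.57; balance $0.00
Total paid: $25,745.48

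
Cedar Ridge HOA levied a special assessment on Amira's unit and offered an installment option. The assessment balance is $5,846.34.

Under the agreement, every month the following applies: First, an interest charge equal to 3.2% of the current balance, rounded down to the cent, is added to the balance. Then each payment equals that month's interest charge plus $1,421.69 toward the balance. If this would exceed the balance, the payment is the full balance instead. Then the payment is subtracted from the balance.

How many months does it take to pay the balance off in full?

5

Month 1: opening $5,846.34; interest $187.08 → $6,033.42; payment $1,608.77; balance $4,424.65
Month 2: opening $4,424.65; interest $141.58 → $4,566.23; payment $1,563.27; balance $3,002.96
Month 3: opening $3,002.96; interest $96.09 → $3,099.05; payment $1,517.78; balance $1,581.27
Month 4: opening $1,581.27; interest $50.60 → $1,631.87; payment $1,472.29; balance $159.58
Month 5: opening $159.58; interest $5.10 → $164.68; payment $164.68; balance $0.00
Balance reaches $0.00 in month 5.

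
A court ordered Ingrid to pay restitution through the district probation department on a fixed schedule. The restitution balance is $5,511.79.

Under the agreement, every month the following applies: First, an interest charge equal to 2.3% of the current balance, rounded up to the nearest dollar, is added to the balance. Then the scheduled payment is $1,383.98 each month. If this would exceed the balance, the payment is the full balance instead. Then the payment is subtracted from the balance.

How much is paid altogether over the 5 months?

# | Opening | Interest | Payment | End bal
1 | $5,511.79 | $127.00 | $1,383.98 | $4,254.81
2 | $4,254.81 | $98.00 | $1,383.98 | $2,968.83
3 | $2,968.83 | $69.00 | $1,383.98 | $1,653.85
4 | $1,653.85 | $39.00 | $1,383.98 | $308.87
5 | $308.87 | $8.00 | $316.87 | $0.00
Total paid: $5,852.79

$5,852.79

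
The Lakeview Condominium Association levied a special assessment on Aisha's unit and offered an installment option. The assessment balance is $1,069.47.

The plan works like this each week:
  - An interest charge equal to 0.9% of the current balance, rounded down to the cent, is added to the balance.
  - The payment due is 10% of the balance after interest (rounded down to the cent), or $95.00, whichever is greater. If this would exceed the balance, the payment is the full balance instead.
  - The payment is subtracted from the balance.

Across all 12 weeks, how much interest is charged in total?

Week 1: $1,069.47 +$9.62 interest = $1,079.09; pay $107.90 → $971.19
Week 2: $971.19 +$8.74 interest = $979.93; pay $97.99 → $881.94
Week 3: $881.94 +$7.93 interest = $889.87; pay $95.00 → $794.87
Week 4: $794.87 +$7.15 interest = $802.02; pay $95.00 → $707.02
Week 5: $707.02 +$6.36 interest = $713.38; pay $95.00 → $618.38
Week 6: $618.38 +$5.56 interest = $623.94; pay $95.00 → $528.94
Week 7: $528.94 +$4.76 interest = $533.70; pay $95.00 → $438.70
Week 8: $438.70 +$3.94 interest = $442.64; pay $95.00 → $347.64
Week 9: $347.64 +$3.12 interest = $350.76; pay $95.00 → $255.76
Week 10: $255.76 +$2.30 interest = $258.06; pay $95.00 → $163.06
Week 11: $163.06 +$1.46 interest = $164.52; pay $95.00 → $69.52
Week 12: $69.52 +$0.62 interest = $70.14; pay $70.14 → $0.00
Total interest: $9.62 + $8.74 + $7.93 + $7.15 + $6.36 + $5.56 + $4.76 + $3.94 + $3.12 + $2.30 + $1.46 + $0.62 = $61.56

$61.56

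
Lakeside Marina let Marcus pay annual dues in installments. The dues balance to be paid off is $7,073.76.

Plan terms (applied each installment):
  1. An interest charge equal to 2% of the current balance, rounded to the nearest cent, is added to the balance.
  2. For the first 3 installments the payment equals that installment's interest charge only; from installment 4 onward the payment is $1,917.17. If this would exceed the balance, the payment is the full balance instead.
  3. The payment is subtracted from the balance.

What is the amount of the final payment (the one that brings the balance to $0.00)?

$1,672.22

# | Opening | Interest | Payment | End bal
1 | $7,073.76 | $141.48 | $141.48 | $7,073.76
2 | $7,073.76 | $141.48 | $141.48 | $7,073.76
3 | $7,073.76 | $141.48 | $141.48 | $7,073.76
4 | $7,073.76 | $141.48 | $1,917.17 | $5,298.07
5 | $5,298.07 | $105.96 | $1,917.17 | $3,486.86
6 | $3,486.86 | $69.74 | $1,917.17 | $1,639.43
7 | $1,639.43 | $32.79 | $1,672.22 | $0.00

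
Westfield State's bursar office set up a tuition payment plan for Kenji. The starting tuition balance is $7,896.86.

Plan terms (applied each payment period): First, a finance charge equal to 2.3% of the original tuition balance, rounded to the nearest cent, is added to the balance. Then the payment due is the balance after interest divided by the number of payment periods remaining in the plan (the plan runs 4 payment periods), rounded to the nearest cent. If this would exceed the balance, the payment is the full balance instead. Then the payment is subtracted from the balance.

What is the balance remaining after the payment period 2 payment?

Payment period 1: opening $7,896.86; interest $181.63 → $8,078.49; payment $2,019.62; balance $6,058.87
Payment period 2: opening $6,058.87; interest $181.63 → $6,240.50; payment $2,080.17; balance $4,160.33

$4,160.33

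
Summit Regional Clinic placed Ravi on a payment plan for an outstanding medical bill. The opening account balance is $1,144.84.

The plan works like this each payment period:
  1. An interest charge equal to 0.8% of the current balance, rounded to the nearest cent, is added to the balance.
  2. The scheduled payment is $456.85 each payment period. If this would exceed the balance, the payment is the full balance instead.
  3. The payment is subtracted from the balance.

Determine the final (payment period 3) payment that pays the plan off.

$247.85

Payment period 1: opening $1,144.84; interest $9.16 → $1,154.00; payment $456.85; balance $697.15
Payment period 2: opening $697.15; interest $5.58 → $702.73; payment $456.85; balance $245.88
Payment period 3: opening $245.88; interest $1.97 → $247.85; payment $247.85; balance $0.00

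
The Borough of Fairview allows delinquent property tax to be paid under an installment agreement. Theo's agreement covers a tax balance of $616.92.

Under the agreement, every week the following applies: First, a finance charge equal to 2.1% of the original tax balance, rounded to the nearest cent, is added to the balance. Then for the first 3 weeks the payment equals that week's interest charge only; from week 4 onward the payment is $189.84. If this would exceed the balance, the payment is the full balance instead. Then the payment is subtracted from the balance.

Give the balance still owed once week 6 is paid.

Week 1: opening $616.92; interest $12.96 → $629.88; payment $12.96; balance $616.92
Week 2: opening $616.92; interest $12.96 → $629.88; payment $12.96; balance $616.92
Week 3: opening $616.92; interest $12.96 → $629.88; payment $12.96; balance $616.92
Week 4: opening $616.92; interest $12.96 → $629.88; payment $189.84; balance $440.04
Week 5: opening $440.04; interest $12.96 → $453.00; payment $189.84; balance $263.16
Week 6: opening $263.16; interest $12.96 → $276.12; payment $189.84; balance $86.28

$86.28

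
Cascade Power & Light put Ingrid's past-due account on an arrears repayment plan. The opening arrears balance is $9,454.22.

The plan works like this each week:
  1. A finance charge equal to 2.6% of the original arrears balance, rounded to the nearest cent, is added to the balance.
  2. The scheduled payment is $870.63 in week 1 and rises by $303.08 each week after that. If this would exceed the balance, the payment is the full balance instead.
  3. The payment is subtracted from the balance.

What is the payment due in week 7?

Week 1: $9,454.22 +$245.81 interest = $9,700.03; pay $870.63 → $8,829.40
Week 2: $8,829.40 +$245.81 interest = $9,075.21; pay $1,173.71 → $7,901.50
Week 3: $7,901.50 +$245.81 interest = $8,147.31; pay $1,476.79 → $6,670.52
Week 4: $6,670.52 +$245.81 interest = $6,916.33; pay $1,779.87 → $5,136.46
Week 5: $5,136.46 +$245.81 interest = $5,382.27; pay $2,082.95 → $3,299.32
Week 6: $3,299.32 +$245.81 interest = $3,545.13; pay $2,386.03 → $1,159.10
Week 7: $1,159.10 +$245.81 interest = $1,404.91; pay $1,404.91 → $0.00

$1,404.91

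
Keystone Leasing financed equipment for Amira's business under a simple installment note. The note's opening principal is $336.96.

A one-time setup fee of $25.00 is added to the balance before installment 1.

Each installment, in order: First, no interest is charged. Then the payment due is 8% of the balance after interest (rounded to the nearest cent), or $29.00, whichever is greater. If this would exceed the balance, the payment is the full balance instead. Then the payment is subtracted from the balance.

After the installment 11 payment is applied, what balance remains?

$42.96

# | Opening | Payment | End bal
1 | $361.96 | $29.00 | $332.96
2 | $332.96 | $29.00 | $303.96
3 | $303.96 | $29.00 | $274.96
4 | $274.96 | $29.00 | $245.96
5 | $245.96 | $29.00 | $216.96
6 | $216.96 | $29.00 | $187.96
7 | $187.96 | $29.00 | $158.96
8 | $158.96 | $29.00 | $129.96
9 | $129.96 | $29.00 | $100.96
10 | $100.96 | $29.00 | $71.96
11 | $71.96 | $29.00 | $42.96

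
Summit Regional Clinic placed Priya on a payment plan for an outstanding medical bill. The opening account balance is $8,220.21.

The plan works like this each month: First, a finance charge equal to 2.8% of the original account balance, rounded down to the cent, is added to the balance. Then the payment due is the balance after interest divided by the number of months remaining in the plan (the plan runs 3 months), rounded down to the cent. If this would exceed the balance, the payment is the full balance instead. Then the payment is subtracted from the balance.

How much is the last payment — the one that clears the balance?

$3,162.03

Month 1: $8,220.21 +$230.16 interest = $8,450.37; pay $2,816.79 → $5,633.58
Month 2: $5,633.58 +$230.16 interest = $5,863.74; pay $2,931.87 → $2,931.87
Month 3: $2,931.87 +$230.16 interest = $3,162.03; pay $3,162.03 → $0.00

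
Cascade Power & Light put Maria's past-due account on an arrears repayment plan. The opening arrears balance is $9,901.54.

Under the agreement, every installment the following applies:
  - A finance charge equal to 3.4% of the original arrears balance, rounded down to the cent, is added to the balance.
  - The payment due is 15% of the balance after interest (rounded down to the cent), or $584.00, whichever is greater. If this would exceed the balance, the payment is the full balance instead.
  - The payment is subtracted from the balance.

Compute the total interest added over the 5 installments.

$1,683.25

Installment 1: opening $9,901.54; interest $336.65 → $10,238.19; payment $1,535.72; balance $8,702.47
Installment 2: opening $8,702.47; interest $336.65 → $9,039.12; payment $1,355.86; balance $7,683.26
Installment 3: opening $7,683.26; interest $336.65 → $8,019.91; payment $1,202.98; balance $6,816.93
Installment 4: opening $6,816.93; interest $336.65 → $7,153.58; payment $1,073.03; balance $6,080.55
Installment 5: opening $6,080.55; interest $336.65 → $6,417.20; payment $962.58; balance $5,454.62
Total interest: $336.65 + $336.65 + $336.65 + $336.65 + $336.65 = $1,683.25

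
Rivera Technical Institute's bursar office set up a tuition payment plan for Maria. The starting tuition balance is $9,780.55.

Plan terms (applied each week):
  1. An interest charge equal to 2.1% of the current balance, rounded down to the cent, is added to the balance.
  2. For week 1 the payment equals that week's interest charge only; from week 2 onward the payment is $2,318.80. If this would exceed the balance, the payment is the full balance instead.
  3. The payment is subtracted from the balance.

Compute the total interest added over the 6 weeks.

Week 1: $9,780.55 +$205.39 interest = $9,985.94; pay $205.39 → $9,780.55
Week 2: $9,780.55 +$205.39 interest = $9,985.94; pay $2,318.80 → $7,667.14
Week 3: $7,667.14 +$161.00 interest = $7,828.14; pay $2,318.80 → $5,509.34
Week 4: $5,509.34 +$115.69 interest = $5,625.03; pay $2,318.80 → $3,306.23
Week 5: $3,306.23 +$69.43 interest = $3,375.66; pay $2,318.80 → $1,056.86
Week 6: $1,056.86 +$22.19 interest = $1,079.05; pay $1,079.05 → $0.00
Total interest: $205.39 + $205.39 + $161.00 + $115.69 + $69.43 + $22.19 = $779.09

$779.09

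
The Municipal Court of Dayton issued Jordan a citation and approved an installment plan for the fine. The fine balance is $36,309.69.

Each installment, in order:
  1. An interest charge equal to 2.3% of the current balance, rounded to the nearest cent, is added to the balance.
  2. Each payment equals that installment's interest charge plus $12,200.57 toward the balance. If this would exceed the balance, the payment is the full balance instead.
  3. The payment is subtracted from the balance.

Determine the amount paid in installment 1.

$13,035.69

Installment 1: opening $36,309.69; interest $835.12 → $37,144.81; payment $13,035.69; balance $24,109.12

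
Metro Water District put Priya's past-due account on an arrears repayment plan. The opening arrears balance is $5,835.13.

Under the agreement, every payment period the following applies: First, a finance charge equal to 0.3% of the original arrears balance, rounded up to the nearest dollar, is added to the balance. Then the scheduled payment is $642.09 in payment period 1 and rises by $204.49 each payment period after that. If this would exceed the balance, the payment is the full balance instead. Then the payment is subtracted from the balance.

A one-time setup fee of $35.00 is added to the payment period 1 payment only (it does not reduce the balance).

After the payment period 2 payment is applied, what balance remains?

# | Opening | Interest | Payment | Fee | End bal
1 | $5,835.13 | $18.00 | $642.09 | $35.00 | $5,211.04
2 | $5,211.04 | $18.00 | $846.58 | — | $4,382.46

$4,382.46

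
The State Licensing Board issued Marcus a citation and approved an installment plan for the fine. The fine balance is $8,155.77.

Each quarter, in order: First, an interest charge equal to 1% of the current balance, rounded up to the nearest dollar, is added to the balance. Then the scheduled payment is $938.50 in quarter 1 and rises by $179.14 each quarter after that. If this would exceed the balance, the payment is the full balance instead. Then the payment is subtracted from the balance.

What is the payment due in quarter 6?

# | Opening | Interest | Payment | End bal
1 | $8,155.77 | $82.00 | $938.50 | $7,299.27
2 | $7,299.27 | $73.00 | $1,117.64 | $6,254.63
3 | $6,254.63 | $63.00 | $1,296.78 | $5,020.85
4 | $5,020.85 | $51.00 | $1,475.92 | $3,595.93
5 | $3,595.93 | $36.00 | $1,655.06 | $1,976.87
6 | $1,976.87 | $20.00 | $1,834.20 | $162.67

$1,834.20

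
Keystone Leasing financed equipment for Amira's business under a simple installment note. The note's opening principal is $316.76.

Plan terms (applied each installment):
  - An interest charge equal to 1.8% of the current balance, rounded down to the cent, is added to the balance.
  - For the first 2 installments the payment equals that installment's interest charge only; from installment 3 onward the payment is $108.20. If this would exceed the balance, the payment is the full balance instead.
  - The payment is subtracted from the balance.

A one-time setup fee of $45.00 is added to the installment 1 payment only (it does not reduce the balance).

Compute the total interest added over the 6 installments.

# | Opening | Interest | Payment | Fee | End bal
1 | $316.76 | $5.70 | $5.70 | $45.00 | $316.76
2 | $316.76 | $5.70 | $5.70 | — | $316.76
3 | $316.76 | $5.70 | $108.20 | — | $214.26
4 | $214.26 | $3.85 | $108.20 | — | $109.91
5 | $109.91 | $1.97 | $108.20 | — | $3.68
6 | $3.68 | $0.06 | $3.74 | — | $0.00
Total interest: $5.70 + $5.70 + $5.70 + $3.85 + $1.97 + $0.06 = $22.98

$22.98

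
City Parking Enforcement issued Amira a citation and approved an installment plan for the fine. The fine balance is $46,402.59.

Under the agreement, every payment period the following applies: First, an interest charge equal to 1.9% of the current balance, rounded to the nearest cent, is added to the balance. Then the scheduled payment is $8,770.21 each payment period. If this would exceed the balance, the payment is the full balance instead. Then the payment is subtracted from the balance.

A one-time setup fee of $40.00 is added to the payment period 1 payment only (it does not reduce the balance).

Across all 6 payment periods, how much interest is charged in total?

Payment period 1: $46,402.59 +$881.65 interest = $47,284.24; pay $8,770.21 (+ $40.00 fee) → $38,514.03
Payment period 2: $38,514.03 +$731.77 interest = $39,245.80; pay $8,770.21 → $30,475.59
Payment period 3: $30,475.59 +$579.04 interest = $31,054.63; pay $8,770.21 → $22,284.42
Payment period 4: $22,284.42 +$423.40 interest = $22,707.82; pay $8,770.21 → $13,937.61
Payment period 5: $13,937.61 +$264.81 interest = $14,202.42; pay $8,770.21 → $5,432.21
Payment period 6: $5,432.21 +$103.21 interest = $5,535.42; pay $5,535.42 → $0.00
Total interest: $881.65 + $731.77 + $579.04 + $423.40 + $264.81 + $103.21 = $2,983.88

$2,983.88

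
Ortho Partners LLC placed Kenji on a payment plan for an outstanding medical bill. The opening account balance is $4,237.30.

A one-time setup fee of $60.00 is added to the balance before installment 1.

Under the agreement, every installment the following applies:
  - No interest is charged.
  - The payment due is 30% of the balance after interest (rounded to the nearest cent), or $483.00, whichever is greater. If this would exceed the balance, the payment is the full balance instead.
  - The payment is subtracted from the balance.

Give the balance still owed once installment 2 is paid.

Installment 1: opening $4,297.30; payment $1,289.19; balance $3,008.11
Installment 2: opening $3,008.11; payment $902.43; balance $2,105.68

$2,105.68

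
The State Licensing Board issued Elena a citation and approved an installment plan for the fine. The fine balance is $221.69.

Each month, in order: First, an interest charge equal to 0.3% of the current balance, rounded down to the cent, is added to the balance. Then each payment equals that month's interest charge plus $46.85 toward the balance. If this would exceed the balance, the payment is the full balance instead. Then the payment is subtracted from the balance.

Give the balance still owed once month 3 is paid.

$81.14

Month 1: opening $221.69; interest $0.66 → $222.35; payment $47.51; balance $174.84
Month 2: opening $174.84; interest $0.52 → $175.36; payment $47.37; balance $127.99
Month 3: opening $127.99; interest $0.38 → $128.37; payment $47.23; balance $81.14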